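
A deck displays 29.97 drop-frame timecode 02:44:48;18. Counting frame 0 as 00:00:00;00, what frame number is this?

As if non-drop at 30 labels/s: (2 × 3600 + 44 × 60 + 48) × 30 + 18 = 296658.
Minute boundaries passed: 164; those not divisible by 10: 164 − 16 = 148; dropped labels = 2 × 148 = 296.
Actual frame index = 296658 − 296 = 296362.

296362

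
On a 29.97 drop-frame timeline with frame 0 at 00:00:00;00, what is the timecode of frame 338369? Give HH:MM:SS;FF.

Ten DF minutes hold 17982 frames, so frame 338369 lies in block 18 (frames 323676–341657) with 14693 frames into that block.
The block's first minute is 1800 frames and the rest 1798 each; 14693 frames reaches minute 8, so 18 × 18 + 8 × 2 = 340 labels have been skipped so far.
Adding those back, label number 338369 + 340 = 338709 at 30 labels/s is 11290 s + 9 f = 3 h 8 min 10 s frame 9, i.e. 03:08:10;09.

03:08:10;09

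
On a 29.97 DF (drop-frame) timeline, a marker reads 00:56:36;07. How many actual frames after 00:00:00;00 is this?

101785

As if non-drop at 30 labels/s: (0 × 3600 + 56 × 60 + 36) × 30 + 7 = 101887.
Minute boundaries passed: 56; those not divisible by 10: 56 − 5 = 51; dropped labels = 2 × 51 = 102.
Actual frame index = 101887 − 102 = 101785.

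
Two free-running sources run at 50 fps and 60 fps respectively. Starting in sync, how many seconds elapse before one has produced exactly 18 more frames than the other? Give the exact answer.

1.8 seconds

The gap grows by |60 − 50| = 10 frames per second.
Time for a 18-frame gap: 18 ÷ (10) = 1.8 s.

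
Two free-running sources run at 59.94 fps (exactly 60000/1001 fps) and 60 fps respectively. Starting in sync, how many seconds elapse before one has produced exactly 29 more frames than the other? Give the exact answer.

The gap grows by |60 − 60000/1001| = 60/1001 frames per second.
Time for a 29-frame gap: 29 ÷ (60/1001) = 29029/60 s.

29029/60 seconds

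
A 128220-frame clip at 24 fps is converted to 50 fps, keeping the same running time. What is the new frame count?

267125 frames

Target frames = source frames × (target rate / source rate) = 128220 × (50)/(24) = 128220 × 25/12 = 267125.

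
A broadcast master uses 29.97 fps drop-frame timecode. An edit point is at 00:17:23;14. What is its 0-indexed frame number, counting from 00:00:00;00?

31272

As if non-drop at 30 labels/s: (0 × 3600 + 17 × 60 + 23) × 30 + 14 = 31304.
Minute boundaries passed: 17; those not divisible by 10: 17 − 1 = 16; dropped labels = 2 × 16 = 32.
Actual frame index = 31304 − 32 = 31272.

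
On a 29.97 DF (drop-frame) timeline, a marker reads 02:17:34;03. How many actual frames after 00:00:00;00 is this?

As if non-drop at 30 labels/s: (2 × 3600 + 17 × 60 + 34) × 30 + 3 = 247623.
Minute boundaries passed: 137; those not divisible by 10: 137 − 13 = 124; dropped labels = 2 × 124 = 248.
Actual frame index = 247623 − 248 = 247375.

247375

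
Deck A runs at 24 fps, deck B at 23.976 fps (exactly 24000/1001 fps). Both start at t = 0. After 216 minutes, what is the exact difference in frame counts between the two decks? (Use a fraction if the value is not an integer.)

216 min = 12960 s.
A emits 24 × 12960 = 311040 frames; B emits 24000/1001 × 12960 = 311040000/1001.
Difference = 311040/1001 frames (≈ 310.7293); B is behind A.

311040/1001 frames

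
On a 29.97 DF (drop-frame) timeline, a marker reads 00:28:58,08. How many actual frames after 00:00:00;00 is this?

52096

As if non-drop at 30 labels/s: (0 × 3600 + 28 × 60 + 58) × 30 + 8 = 52148.
Minute boundaries passed: 28; those not divisible by 10: 28 − 2 = 26; dropped labels = 2 × 26 = 52.
Actual frame index = 52148 − 52 = 52096.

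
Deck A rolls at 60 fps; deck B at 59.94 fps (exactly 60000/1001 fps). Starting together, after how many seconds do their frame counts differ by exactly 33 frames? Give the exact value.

The gap grows by |60000/1001 − 60| = 60/1001 frames per second.
Time for a 33-frame gap: 33 ÷ (60/1001) = 550.55 s.

550.55 seconds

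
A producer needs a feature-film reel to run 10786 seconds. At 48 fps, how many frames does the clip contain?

Frames = 10786 × 48 = 517728.

517728 frames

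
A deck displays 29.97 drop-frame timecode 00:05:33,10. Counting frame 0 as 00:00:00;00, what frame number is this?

Complete 10-minute blocks: 0, each 17982 frames → 0.
Remaining 5 whole minutes in the current block: 1800 + 4 × 1798 = 8992 frames.
Within the current minute: 33 × 30 + 10 − 2 = 998 (labels ;00/;01 skipped at this minute). Total = 0 + 8992 + 998 = 9990.

9990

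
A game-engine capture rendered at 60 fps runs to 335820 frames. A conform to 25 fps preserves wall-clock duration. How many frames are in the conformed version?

Target frames = source frames × (target rate / source rate) = 335820 × (25)/(60) = 335820 × 5/12 = 139925.

139925 frames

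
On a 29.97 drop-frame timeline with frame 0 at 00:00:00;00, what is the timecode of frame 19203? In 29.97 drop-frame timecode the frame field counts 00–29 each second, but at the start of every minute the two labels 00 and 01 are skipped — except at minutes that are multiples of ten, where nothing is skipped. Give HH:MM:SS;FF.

00:10:40;21

Each 10-minute DF block holds 10 × 60 × 30 − 9 × 2 = 17982 frames. 19203 ÷ 17982 → 1 full block, remainder 1221.
Within the partial block the first minute is 1800 frames and each further minute 1798, so 0 further minute boundaries passed. Total skipped labels = 18 × 1 + 2 × 0 = 18.
Non-drop label index = 19203 + 18 = 19221; at 30 labels/s that is 00:10:40:21, i.e. DF 00:10:40;21.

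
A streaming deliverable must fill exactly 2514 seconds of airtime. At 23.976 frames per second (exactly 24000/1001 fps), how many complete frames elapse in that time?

60275 frames

Frames = 2514 × 24000/1001 = 60336000/1001 ≈ 60275.7243.
Complete frames: 60275.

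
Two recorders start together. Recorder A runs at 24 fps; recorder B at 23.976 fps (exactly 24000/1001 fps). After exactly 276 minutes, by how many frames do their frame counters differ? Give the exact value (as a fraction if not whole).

397440/1001 frames

276 min = 16560 s.
A emits 24 × 16560 = 397440 frames; B emits 24000/1001 × 16560 = 397440000/1001.
Difference = 397440/1001 frames (≈ 397.0430); B is behind A.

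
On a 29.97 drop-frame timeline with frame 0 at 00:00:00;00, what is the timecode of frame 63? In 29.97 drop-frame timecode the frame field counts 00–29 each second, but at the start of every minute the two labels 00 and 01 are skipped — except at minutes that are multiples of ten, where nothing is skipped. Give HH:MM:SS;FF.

Ten DF minutes hold 17982 frames, so frame 63 lies in block 0 (frames 0–17981) with 63 frames into that block.
The block's first minute is 1800 frames and the rest 1798 each; 63 frames reaches minute 0, so 0 × 18 + 0 × 2 = 0 labels have been skipped so far.
Adding those back, label number 63 + 0 = 63 at 30 labels/s is 2 s + 3 f = 0 h 0 min 2 s frame 3, i.e. 00:00:02;03.

00:00:02;03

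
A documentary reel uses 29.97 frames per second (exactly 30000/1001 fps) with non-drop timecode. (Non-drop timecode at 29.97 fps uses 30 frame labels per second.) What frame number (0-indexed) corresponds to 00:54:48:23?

Total seconds to the label: (0 × 3600 + 54 × 60 + 48) = 3288.
Frame index = 3288 × 30 + 23 = 98663.

98663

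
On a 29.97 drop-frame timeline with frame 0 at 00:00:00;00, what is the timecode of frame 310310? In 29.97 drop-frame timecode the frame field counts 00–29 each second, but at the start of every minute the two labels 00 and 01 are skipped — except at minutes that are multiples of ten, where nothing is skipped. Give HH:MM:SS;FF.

02:52:34;00

Ten DF minutes hold 17982 frames, so frame 310310 lies in block 17 (frames 305694–323675) with 4616 frames into that block.
The block's first minute is 1800 frames and the rest 1798 each; 4616 frames reaches minute 2, so 17 × 18 + 2 × 2 = 310 labels have been skipped so far.
Adding those back, label number 310310 + 310 = 310620 at 30 labels/s is 10354 s + 0 f = 2 h 52 min 34 s frame 0, i.e. 02:52:34;00.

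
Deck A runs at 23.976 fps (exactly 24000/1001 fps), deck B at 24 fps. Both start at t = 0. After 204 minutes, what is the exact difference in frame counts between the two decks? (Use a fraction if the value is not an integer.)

204 min = 12240 s.
A emits 24000/1001 × 12240 = 293760000/1001 frames; B emits 24 × 12240 = 293760.
Difference = 293760/1001 frames (≈ 293.4665); B is ahead of A.

293760/1001 frames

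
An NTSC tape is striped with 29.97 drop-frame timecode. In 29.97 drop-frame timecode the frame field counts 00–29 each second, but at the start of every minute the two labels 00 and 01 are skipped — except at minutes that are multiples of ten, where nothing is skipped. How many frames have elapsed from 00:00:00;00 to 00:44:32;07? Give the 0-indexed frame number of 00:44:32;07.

80087

Complete 10-minute blocks: 4, each 17982 frames → 71928.
Remaining 4 whole minutes in the current block: 1800 + 3 × 1798 = 7194 frames.
Within the current minute: 32 × 30 + 7 − 2 = 965 (labels ;00/;01 skipped at this minute). Total = 71928 + 7194 + 965 = 80087.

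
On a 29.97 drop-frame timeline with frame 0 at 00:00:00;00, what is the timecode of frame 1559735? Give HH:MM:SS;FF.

14:27:23;07

Ten DF minutes hold 17982 frames, so frame 1559735 lies in block 86 (frames 1546452–1564433) with 13283 frames into that block.
The block's first minute is 1800 frames and the rest 1798 each; 13283 frames reaches minute 7, so 86 × 18 + 7 × 2 = 1562 labels have been skipped so far.
Adding those back, label number 1559735 + 1562 = 1561297 at 30 labels/s is 52043 s + 7 f = 14 h 27 min 23 s frame 7, i.e. 14:27:23;07.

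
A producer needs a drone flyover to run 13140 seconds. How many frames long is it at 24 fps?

315360 frames

Frames = 13140 × 24 = 315360.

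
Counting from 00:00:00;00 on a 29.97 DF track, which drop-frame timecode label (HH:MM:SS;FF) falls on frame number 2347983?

21:45:44;13

Ten DF minutes hold 17982 frames, so frame 2347983 lies in block 130 (frames 2337660–2355641) with 10323 frames into that block.
The block's first minute is 1800 frames and the rest 1798 each; 10323 frames reaches minute 5, so 130 × 18 + 5 × 2 = 2350 labels have been skipped so far.
Adding those back, label number 2347983 + 2350 = 2350333 at 30 labels/s is 78344 s + 13 f = 21 h 45 min 44 s frame 13, i.e. 21:45:44;13.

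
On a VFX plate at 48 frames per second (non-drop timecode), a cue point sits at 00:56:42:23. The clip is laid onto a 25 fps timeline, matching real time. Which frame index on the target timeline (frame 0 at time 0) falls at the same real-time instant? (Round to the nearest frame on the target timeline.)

frame 85062

Source frame index: (0×3600 + 56×60 + 42) × 48 + 23 = 163319.
Real time: 163319 / (48) = 163319/48 s.
Target frame: (163319/48) × (25) = 4082975/48 ≈ 85061.979 → 85062.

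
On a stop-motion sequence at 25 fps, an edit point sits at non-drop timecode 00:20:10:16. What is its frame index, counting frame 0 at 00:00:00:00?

30266

Total seconds to the label: (0 × 3600 + 20 × 60 + 10) = 1210.
Frame index = 1210 × 25 + 16 = 30266.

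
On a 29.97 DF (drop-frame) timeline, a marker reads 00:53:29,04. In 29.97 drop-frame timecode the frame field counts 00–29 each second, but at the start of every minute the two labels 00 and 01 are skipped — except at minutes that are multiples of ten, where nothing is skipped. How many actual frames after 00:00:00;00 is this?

96178

As if non-drop at 30 labels/s: (0 × 3600 + 53 × 60 + 29) × 30 + 4 = 96274.
Minute boundaries passed: 53; those not divisible by 10: 53 − 5 = 48; dropped labels = 2 × 48 = 96.
Actual frame index = 96274 − 96 = 96178.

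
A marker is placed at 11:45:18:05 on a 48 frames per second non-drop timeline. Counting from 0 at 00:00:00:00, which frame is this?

frame 2031269

Total seconds to the label: (11 × 3600 + 45 × 60 + 18) = 42318.
Frame index = 42318 × 48 + 5 = 2031269.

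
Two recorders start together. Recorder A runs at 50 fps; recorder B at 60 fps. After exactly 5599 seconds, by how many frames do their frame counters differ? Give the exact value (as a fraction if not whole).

A emits 50 × 5599 = 279950 frames; B emits 60 × 5599 = 335940.
Difference = 55990 frames; B is ahead of A.

55990 frames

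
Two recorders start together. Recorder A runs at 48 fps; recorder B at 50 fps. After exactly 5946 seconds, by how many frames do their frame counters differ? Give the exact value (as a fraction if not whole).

11892 frames

A emits 48 × 5946 = 285408 frames; B emits 50 × 5946 = 297300.
Difference = 11892 frames; B is ahead of A.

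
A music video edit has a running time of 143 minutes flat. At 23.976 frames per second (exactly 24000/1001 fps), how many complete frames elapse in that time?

143 min = 8580 s.
Frames = 8580 × 24000/1001 = 1440000/7 ≈ 205714.2857.
Complete frames: 205714.

205714 frames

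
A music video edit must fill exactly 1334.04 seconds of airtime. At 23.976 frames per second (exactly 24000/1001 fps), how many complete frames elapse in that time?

Frames = 1334.04 × 24000/1001 = 32016960/1001 ≈ 31984.9750.
Complete frames: 31984.

31984 frames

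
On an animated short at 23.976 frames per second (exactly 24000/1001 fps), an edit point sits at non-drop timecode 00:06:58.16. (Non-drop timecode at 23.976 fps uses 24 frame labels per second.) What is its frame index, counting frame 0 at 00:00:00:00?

10048

Total seconds to the label: (0 × 3600 + 6 × 60 + 58) = 418.
Frame index = 418 × 24 + 16 = 10048.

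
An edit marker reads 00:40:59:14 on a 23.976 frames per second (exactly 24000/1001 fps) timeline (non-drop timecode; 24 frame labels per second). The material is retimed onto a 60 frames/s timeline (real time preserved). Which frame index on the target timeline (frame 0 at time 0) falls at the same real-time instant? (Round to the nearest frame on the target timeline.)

Source frame index: (0×3600 + 40×60 + 59) × 24 + 14 = 59030.
Real time: 59030 / (24000/1001) = 5908903/2400 s.
Target frame: (5908903/2400) × (60) = 5908903/40 ≈ 147722.575 → 147723.

frame 147723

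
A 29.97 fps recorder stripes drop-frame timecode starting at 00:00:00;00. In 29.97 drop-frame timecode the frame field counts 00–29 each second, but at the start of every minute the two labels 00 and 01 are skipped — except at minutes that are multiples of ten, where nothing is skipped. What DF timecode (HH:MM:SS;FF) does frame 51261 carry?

00:28:30;13

Each 10-minute DF block holds 10 × 60 × 30 − 9 × 2 = 17982 frames. 51261 ÷ 17982 → 2 full blocks, remainder 15297.
Within the partial block the first minute is 1800 frames and each further minute 1798, so 8 further minute boundaries passed. Total skipped labels = 18 × 2 + 2 × 8 = 52.
Non-drop label index = 51261 + 52 = 51313; at 30 labels/s that is 00:28:30:13, i.e. DF 00:28:30;13.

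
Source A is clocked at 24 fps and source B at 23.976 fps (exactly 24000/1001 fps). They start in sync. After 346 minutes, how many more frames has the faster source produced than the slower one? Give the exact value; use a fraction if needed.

498240/1001 frames

346 min = 20760 s.
A emits 24 × 20760 = 498240 frames; B emits 24000/1001 × 20760 = 498240000/1001.
Difference = 498240/1001 frames (≈ 497.7423); B is behind A.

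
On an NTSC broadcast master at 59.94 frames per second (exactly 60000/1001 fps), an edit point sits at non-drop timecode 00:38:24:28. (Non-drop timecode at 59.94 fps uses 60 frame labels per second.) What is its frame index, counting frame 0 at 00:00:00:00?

Total seconds to the label: (0 × 3600 + 38 × 60 + 24) = 2304.
Frame index = 2304 × 60 + 28 = 138268.

138268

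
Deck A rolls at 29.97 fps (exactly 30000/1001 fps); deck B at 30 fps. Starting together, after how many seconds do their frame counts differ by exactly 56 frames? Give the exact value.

The gap grows by |30 − 30000/1001| = 30/1001 frames per second.
Time for a 56-frame gap: 56 ÷ (30/1001) = 28028/15 s.

28028/15 seconds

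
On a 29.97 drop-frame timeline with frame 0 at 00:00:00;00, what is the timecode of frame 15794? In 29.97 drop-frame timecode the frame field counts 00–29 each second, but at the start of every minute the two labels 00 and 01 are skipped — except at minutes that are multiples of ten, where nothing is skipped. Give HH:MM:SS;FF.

Each 10-minute DF block holds 10 × 60 × 30 − 9 × 2 = 17982 frames. 15794 ÷ 17982 → 0 full blocks, remainder 15794.
Within the partial block the first minute is 1800 frames and each further minute 1798, so 8 further minute boundaries passed. Total skipped labels = 18 × 0 + 2 × 8 = 16.
Non-drop label index = 15794 + 16 = 15810; at 30 labels/s that is 00:08:47:00, i.e. DF 00:08:47;00.

00:08:47;00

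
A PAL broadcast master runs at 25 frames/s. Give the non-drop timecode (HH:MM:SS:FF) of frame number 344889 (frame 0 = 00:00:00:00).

344889 ÷ 25 = 13795 full seconds, remainder 14 frames.
13795 s = 3 h 49 min 55 s.
Timecode: 03:49:55:14.

03:49:55:14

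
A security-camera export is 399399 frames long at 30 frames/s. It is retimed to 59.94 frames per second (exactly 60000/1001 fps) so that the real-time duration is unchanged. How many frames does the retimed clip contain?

Target frames = source frames × (target rate / source rate) = 399399 × (60000/1001)/(30) = 399399 × 2000/1001 = 798000.

798000 frames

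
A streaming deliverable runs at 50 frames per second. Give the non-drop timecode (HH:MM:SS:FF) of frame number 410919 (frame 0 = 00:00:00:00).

410919 ÷ 50 = 8218 full seconds, remainder 19 frames.
8218 s = 2 h 16 min 58 s.
Timecode: 02:16:58:19.

02:16:58:19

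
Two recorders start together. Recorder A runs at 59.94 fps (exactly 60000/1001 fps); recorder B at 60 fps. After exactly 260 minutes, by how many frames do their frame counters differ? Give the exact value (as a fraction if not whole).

260 min = 15600 s.
A emits 60000/1001 × 15600 = 72000000/77 frames; B emits 60 × 15600 = 936000.
Difference = 72000/77 frames (≈ 935.0649); B is ahead of A.

72000/77 frames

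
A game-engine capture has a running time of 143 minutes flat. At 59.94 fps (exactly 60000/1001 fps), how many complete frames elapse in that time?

514285 frames

143 min = 8580 s.
Frames = 8580 × 60000/1001 = 3600000/7 ≈ 514285.7143.
Complete frames: 514285.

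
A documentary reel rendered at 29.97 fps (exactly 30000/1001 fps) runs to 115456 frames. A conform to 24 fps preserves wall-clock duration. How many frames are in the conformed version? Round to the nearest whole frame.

92457 frames

Frames at target rate = 115456 × (24) / (30000/1001) = 57785728/625 ≈ 92457.165.
Nearest whole frame: 92457.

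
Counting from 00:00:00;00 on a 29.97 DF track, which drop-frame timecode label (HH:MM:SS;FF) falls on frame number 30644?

Each 10-minute DF block holds 10 × 60 × 30 − 9 × 2 = 17982 frames. 30644 ÷ 17982 → 1 full block, remainder 12662.
Within the partial block the first minute is 1800 frames and each further minute 1798, so 7 further minute boundaries passed. Total skipped labels = 18 × 1 + 2 × 7 = 32.
Non-drop label index = 30644 + 32 = 30676; at 30 labels/s that is 00:17:02:16, i.e. DF 00:17:02;16.

00:17:02;16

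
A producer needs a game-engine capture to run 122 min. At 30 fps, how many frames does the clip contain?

122 min = 7320 s.
Frames = 7320 × 30 = 219600.

219600 frames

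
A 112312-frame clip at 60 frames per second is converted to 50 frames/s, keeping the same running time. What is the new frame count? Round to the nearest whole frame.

93593 frames

Frames at target rate = 112312 × (50) / (60) = 280780/3 ≈ 93593.333.
Nearest whole frame: 93593.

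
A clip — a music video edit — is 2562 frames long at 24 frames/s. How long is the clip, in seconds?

Running time = 2562 / (24) = 106.75 s.

106.75 seconds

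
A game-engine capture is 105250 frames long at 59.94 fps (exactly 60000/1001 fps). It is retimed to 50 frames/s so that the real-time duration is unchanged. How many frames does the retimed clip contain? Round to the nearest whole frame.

Frames at target rate = 105250 × (50) / (60000/1001) = 2107105/24 ≈ 87796.042.
Nearest whole frame: 87796.

87796 frames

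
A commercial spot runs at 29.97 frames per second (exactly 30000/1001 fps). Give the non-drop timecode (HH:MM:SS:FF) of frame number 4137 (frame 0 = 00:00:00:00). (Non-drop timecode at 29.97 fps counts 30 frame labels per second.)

00:02:17:27

4137 ÷ 30 = 137 full seconds, remainder 27 frames.
137 s = 0 h 2 min 17 s.
Timecode: 00:02:17:27.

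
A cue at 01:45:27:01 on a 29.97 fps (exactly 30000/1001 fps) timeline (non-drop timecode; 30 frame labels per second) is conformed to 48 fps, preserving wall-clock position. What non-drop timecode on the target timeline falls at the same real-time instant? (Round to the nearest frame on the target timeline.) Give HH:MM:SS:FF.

Source frame index: (1×3600 + 45×60 + 27) × 30 + 1 = 189811.
Real time: 189811 / (30000/1001) = 190000811/30000 s.
Target frame: (190000811/30000) × (48) = 190000811/625 ≈ 304001.298 → 304001.
At 48 labels/s: frame 304001 → 01:45:33:17.

01:45:33:17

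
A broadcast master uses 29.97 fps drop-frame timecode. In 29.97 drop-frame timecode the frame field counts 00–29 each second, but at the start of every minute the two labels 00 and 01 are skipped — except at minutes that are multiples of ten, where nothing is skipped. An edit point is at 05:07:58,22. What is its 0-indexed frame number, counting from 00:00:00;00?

As if non-drop at 30 labels/s: (5 × 3600 + 7 × 60 + 58) × 30 + 22 = 554362.
Minute boundaries passed: 307; those not divisible by 10: 307 − 30 = 277; dropped labels = 2 × 277 = 554.
Actual frame index = 554362 − 554 = 553808.

553808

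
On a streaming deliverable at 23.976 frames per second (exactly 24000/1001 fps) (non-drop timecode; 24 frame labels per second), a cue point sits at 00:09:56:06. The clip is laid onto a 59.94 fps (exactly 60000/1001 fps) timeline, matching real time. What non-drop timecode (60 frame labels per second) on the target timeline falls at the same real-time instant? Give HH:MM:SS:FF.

Source frame index: (0×3600 + 9×60 + 56) × 24 + 6 = 14310.
Real time: 14310 / (24000/1001) = 477477/800 s.
Target frame: (477477/800) × (60000/1001) = 35775.
At 60 labels/s: frame 35775 → 00:09:56:15.

00:09:56:15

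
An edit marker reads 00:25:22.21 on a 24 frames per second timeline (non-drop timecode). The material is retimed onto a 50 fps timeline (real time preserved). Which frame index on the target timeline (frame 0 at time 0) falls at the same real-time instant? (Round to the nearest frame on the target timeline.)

frame 76144

Source frame index: (0×3600 + 25×60 + 22) × 24 + 21 = 36549.
Real time: 36549 / (24) = 12183/8 s.
Target frame: (12183/8) × (50) = 304575/4 ≈ 76143.750 → 76144.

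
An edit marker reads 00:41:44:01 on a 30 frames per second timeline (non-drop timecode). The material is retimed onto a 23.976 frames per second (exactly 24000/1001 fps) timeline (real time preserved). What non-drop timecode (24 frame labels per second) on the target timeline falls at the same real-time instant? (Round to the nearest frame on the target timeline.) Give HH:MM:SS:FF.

00:41:41:13

Source frame index: (0×3600 + 41×60 + 44) × 30 + 1 = 75121.
Real time: 75121 / (30) = 75121/30 s.
Target frame: (75121/30) × (24000/1001) = 60096800/1001 ≈ 60036.763 → 60037.
At 24 labels/s: frame 60037 → 00:41:41:13.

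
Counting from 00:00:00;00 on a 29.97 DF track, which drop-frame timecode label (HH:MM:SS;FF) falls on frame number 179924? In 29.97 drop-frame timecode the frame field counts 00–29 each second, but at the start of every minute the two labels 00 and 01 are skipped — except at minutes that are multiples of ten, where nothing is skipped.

Each 10-minute DF block holds 10 × 60 × 30 − 9 × 2 = 17982 frames. 179924 ÷ 17982 → 10 full blocks, remainder 104.
Within the partial block the first minute is 1800 frames and each further minute 1798, so 0 further minute boundaries passed. Total skipped labels = 18 × 10 + 2 × 0 = 180.
Non-drop label index = 179924 + 180 = 180104; at 30 labels/s that is 01:40:03:14, i.e. DF 01:40:03;14.

01:40:03;14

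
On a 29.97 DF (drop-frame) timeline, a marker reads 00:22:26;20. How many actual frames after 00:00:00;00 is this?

40360

As if non-drop at 30 labels/s: (0 × 3600 + 22 × 60 + 26) × 30 + 20 = 40400.
Minute boundaries passed: 22; those not divisible by 10: 22 − 2 = 20; dropped labels = 2 × 20 = 40.
Actual frame index = 40400 − 40 = 40360.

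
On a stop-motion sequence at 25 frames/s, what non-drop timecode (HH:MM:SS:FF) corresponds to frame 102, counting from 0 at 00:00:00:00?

102 ÷ 25 = 4 full seconds, remainder 2 frames.
4 s = 0 h 0 min 4 s.
Timecode: 00:00:04:02.

00:00:04:02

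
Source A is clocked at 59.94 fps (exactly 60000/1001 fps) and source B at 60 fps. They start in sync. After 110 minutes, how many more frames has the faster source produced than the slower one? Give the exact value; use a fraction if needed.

110 min = 6600 s.
A emits 60000/1001 × 6600 = 36000000/91 frames; B emits 60 × 6600 = 396000.
Difference = 36000/91 frames (≈ 395.6044); B is ahead of A.

36000/91 frames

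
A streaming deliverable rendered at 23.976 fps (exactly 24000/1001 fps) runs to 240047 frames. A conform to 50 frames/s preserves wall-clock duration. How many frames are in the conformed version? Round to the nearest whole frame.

500598 frames

Frames at target rate = 240047 × (50) / (24000/1001) = 240287047/480 ≈ 500598.015.
Nearest whole frame: 500598.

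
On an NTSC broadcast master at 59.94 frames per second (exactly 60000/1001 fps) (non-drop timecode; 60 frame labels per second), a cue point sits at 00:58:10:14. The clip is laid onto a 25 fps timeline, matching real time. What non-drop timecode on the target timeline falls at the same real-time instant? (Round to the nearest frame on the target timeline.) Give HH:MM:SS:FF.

00:58:13:18

Source frame index: (0×3600 + 58×60 + 10) × 60 + 14 = 209414.
Real time: 209414 / (60000/1001) = 104811707/30000 s.
Target frame: (104811707/30000) × (25) = 104811707/1200 ≈ 87343.089 → 87343.
At 25 labels/s: frame 87343 → 00:58:13:18.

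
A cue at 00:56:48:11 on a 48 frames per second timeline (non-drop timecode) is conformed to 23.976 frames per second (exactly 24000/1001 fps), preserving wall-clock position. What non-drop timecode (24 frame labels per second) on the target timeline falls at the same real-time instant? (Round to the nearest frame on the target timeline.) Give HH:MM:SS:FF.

Source frame index: (0×3600 + 56×60 + 48) × 48 + 11 = 163595.
Real time: 163595 / (48) = 163595/48 s.
Target frame: (163595/48) × (24000/1001) = 81797500/1001 ≈ 81715.784 → 81716.
At 24 labels/s: frame 81716 → 00:56:44:20.

00:56:44:20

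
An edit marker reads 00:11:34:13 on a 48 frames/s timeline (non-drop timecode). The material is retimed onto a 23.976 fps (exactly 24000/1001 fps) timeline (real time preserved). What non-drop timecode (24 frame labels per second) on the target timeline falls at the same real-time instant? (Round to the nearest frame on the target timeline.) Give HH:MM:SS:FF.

00:11:33:14

Source frame index: (0×3600 + 11×60 + 34) × 48 + 13 = 33325.
Real time: 33325 / (48) = 33325/48 s.
Target frame: (33325/48) × (24000/1001) = 16662500/1001 ≈ 16645.854 → 16646.
At 24 labels/s: frame 16646 → 00:11:33:14.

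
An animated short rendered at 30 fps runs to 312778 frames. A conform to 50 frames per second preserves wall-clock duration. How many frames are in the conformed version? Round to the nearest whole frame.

521297 frames

Frames at target rate = 312778 × (50) / (30) = 1563890/3 ≈ 521296.667.
Nearest whole frame: 521297.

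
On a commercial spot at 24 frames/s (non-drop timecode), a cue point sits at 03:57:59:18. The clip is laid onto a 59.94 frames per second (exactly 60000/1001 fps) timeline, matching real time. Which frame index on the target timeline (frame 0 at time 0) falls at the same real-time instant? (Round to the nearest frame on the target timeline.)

Source frame index: (3×3600 + 57×60 + 59) × 24 + 18 = 342714.
Real time: 342714 / (24) = 57119/4 s.
Target frame: (57119/4) × (60000/1001) = 856785000/1001 ≈ 855929.071 → 855929.

frame 855929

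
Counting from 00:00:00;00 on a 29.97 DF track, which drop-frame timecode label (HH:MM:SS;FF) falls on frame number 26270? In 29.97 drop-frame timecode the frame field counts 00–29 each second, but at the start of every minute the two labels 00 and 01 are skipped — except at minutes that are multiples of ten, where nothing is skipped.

Each 10-minute DF block holds 10 × 60 × 30 − 9 × 2 = 17982 frames. 26270 ÷ 17982 → 1 full block, remainder 8288.
Within the partial block the first minute is 1800 frames and each further minute 1798, so 4 further minute boundaries passed. Total skipped labels = 18 × 1 + 2 × 4 = 26.
Non-drop label index = 26270 + 26 = 26296; at 30 labels/s that is 00:14:36:16, i.e. DF 00:14:36;16.

00:14:36;16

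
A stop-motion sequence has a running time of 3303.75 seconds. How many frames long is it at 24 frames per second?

79290 frames

Frames = 3303.75 × 24 = 79290.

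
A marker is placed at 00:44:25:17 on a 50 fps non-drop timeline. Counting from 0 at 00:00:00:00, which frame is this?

133267

Total seconds to the label: (0 × 3600 + 44 × 60 + 25) = 2665.
Frame index = 2665 × 50 + 17 = 133267.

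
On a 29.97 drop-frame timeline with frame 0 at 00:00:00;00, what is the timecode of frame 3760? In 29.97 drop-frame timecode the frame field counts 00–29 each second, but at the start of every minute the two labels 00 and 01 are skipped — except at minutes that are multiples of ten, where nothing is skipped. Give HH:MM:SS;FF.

Ten DF minutes hold 17982 frames, so frame 3760 lies in block 0 (frames 0–17981) with 3760 frames into that block.
The block's first minute is 1800 frames and the rest 1798 each; 3760 frames reaches minute 2, so 0 × 18 + 2 × 2 = 4 labels have been skipped so far.
Adding those back, label number 3760 + 4 = 3764 at 30 labels/s is 125 s + 14 f = 0 h 2 min 5 s frame 14, i.e. 00:02:05;14.

00:02:05;14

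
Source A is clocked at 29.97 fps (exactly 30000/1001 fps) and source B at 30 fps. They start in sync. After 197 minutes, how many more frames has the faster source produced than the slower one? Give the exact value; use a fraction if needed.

197 min = 11820 s.
A emits 30000/1001 × 11820 = 354600000/1001 frames; B emits 30 × 11820 = 354600.
Difference = 354600/1001 frames (≈ 354.2458); B is ahead of A.

354600/1001 frames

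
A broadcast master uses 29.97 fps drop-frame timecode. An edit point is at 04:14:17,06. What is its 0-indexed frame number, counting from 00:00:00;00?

457258

Complete 10-minute blocks: 25, each 17982 frames → 449550.
Remaining 4 whole minutes in the current block: 1800 + 3 × 1798 = 7194 frames.
Within the current minute: 17 × 30 + 6 − 2 = 514 (labels ;00/;01 skipped at this minute). Total = 449550 + 7194 + 514 = 457258.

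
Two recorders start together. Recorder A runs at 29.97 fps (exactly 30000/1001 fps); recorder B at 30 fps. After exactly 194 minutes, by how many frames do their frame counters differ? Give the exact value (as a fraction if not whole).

194 min = 11640 s.
A emits 30000/1001 × 11640 = 349200000/1001 frames; B emits 30 × 11640 = 349200.
Difference = 349200/1001 frames (≈ 348.8511); B is ahead of A.

349200/1001 frames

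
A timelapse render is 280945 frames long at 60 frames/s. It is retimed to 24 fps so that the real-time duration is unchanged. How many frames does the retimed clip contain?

112378 frames

Target frames = source frames × (target rate / source rate) = 280945 × (24)/(60) = 280945 × 2/5 = 112378.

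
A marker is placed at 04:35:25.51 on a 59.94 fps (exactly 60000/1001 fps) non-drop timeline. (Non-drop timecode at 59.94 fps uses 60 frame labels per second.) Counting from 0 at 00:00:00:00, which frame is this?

991551

Total seconds to the label: (4 × 3600 + 35 × 60 + 25) = 16525.
Frame index = 16525 × 60 + 51 = 991551.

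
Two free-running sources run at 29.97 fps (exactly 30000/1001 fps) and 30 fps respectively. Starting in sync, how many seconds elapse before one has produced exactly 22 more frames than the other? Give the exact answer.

The gap grows by |30 − 30000/1001| = 30/1001 frames per second.
Time for a 22-frame gap: 22 ÷ (30/1001) = 11011/15 s.

11011/15 seconds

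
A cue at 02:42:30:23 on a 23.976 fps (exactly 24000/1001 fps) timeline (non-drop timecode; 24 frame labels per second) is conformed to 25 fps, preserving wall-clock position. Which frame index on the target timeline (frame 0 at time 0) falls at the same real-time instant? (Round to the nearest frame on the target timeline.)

frame 244018

Source frame index: (2×3600 + 42×60 + 30) × 24 + 23 = 234023.
Real time: 234023 / (24000/1001) = 234257023/24000 s.
Target frame: (234257023/24000) × (25) = 234257023/960 ≈ 244017.732 → 244018.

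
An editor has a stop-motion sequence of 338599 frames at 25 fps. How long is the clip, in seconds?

13543.96 seconds

Running time = 338599 / (25) = 13543.96 s.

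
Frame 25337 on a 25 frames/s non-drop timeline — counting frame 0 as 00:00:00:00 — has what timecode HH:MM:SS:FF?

00:16:53:12

25337 ÷ 25 = 1013 full seconds, remainder 12 frames.
1013 s = 0 h 16 min 53 s.
Timecode: 00:16:53:12.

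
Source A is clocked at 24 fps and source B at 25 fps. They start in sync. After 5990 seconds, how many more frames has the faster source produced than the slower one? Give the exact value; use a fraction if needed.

A emits 24 × 5990 = 143760 frames; B emits 25 × 5990 = 149750.
Difference = 5990 frames; B is ahead of A.

5990 frames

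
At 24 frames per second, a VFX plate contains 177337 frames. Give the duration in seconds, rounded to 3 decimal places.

7389.042 seconds

Running time = 177337 × 1/24 = 177337/24 s ≈ 7389.042 s.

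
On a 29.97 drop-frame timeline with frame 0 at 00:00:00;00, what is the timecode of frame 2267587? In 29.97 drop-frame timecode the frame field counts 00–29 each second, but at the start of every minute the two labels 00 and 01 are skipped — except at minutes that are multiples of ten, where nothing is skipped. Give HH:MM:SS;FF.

21:01:01;27

Each 10-minute DF block holds 10 × 60 × 30 − 9 × 2 = 17982 frames. 2267587 ÷ 17982 → 126 full blocks, remainder 1855.
Within the partial block the first minute is 1800 frames and each further minute 1798, so 1 further minute boundary passed. Total skipped labels = 18 × 126 + 2 × 1 = 2270.
Non-drop label index = 2267587 + 2270 = 2269857; at 30 labels/s that is 21:01:01:27, i.e. DF 21:01:01;27.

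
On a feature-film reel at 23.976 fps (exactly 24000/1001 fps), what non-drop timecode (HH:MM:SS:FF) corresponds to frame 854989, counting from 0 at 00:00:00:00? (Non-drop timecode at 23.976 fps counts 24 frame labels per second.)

09:53:44:13

854989 ÷ 24 = 35624 full seconds, remainder 13 frames.
35624 s = 9 h 53 min 44 s.
Timecode: 09:53:44:13.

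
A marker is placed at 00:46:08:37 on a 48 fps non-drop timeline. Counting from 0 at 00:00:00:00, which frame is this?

Total seconds to the label: (0 × 3600 + 46 × 60 + 8) = 2768.
Frame index = 2768 × 48 + 37 = 132901.

frame 132901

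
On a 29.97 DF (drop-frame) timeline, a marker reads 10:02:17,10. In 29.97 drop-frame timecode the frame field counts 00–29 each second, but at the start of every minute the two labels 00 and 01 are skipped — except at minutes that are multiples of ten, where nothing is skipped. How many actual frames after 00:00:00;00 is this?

As if non-drop at 30 labels/s: (10 × 3600 + 2 × 60 + 17) × 30 + 10 = 1084120.
Minute boundaries passed: 602; those not divisible by 10: 602 − 60 = 542; dropped labels = 2 × 542 = 1084.
Actual frame index = 1084120 − 1084 = 1083036.

1083036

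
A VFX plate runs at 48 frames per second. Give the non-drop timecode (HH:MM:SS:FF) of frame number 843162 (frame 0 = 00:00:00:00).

04:52:45:42

843162 ÷ 48 = 17565 full seconds, remainder 42 frames.
17565 s = 4 h 52 min 45 s.
Timecode: 04:52:45:42.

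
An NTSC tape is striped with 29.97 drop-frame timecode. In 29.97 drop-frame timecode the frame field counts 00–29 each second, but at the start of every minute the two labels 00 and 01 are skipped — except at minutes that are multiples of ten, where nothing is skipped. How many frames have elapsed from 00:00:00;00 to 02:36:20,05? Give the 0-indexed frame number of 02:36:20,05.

281123

As if non-drop at 30 labels/s: (2 × 3600 + 36 × 60 + 20) × 30 + 5 = 281405.
Minute boundaries passed: 156; those not divisible by 10: 156 − 15 = 141; dropped labels = 2 × 141 = 282.
Actual frame index = 281405 − 282 = 281123.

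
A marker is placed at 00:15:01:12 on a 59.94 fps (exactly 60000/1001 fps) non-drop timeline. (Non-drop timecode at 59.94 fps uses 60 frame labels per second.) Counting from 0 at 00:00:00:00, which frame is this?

frame 54072

Total seconds to the label: (0 × 3600 + 15 × 60 + 1) = 901.
Frame index = 901 × 60 + 12 = 54072.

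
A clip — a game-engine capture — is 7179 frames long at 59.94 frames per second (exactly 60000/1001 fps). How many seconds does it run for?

119.76965 seconds

Running time = 7179 / (60000/1001) = 119.76965 s.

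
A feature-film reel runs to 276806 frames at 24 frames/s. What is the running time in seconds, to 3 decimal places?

Running time = 276806 × 1/24 = 138403/12 s ≈ 11533.583 s.

11533.583 seconds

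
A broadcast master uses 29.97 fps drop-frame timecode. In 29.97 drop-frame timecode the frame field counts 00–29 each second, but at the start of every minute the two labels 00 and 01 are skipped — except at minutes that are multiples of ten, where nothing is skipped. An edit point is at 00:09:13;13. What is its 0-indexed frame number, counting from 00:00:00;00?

Complete 10-minute blocks: 0, each 17982 frames → 0.
Remaining 9 whole minutes in the current block: 1800 + 8 × 1798 = 16184 frames.
Within the current minute: 13 × 30 + 13 − 2 = 401 (labels ;00/;01 skipped at this minute). Total = 0 + 16184 + 401 = 16585.

16585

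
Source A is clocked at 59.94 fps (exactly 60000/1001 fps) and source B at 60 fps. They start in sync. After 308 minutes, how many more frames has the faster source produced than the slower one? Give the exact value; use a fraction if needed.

308 min = 18480 s.
A emits 60000/1001 × 18480 = 14400000/13 frames; B emits 60 × 18480 = 1108800.
Difference = 14400/13 frames (≈ 1107.6923); B is ahead of A.

14400/13 frames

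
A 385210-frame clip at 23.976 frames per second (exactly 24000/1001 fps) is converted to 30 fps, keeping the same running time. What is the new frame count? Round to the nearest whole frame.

481994 frames

Frames at target rate = 385210 × (30) / (24000/1001) = 38559521/80 ≈ 481994.013.
Nearest whole frame: 481994.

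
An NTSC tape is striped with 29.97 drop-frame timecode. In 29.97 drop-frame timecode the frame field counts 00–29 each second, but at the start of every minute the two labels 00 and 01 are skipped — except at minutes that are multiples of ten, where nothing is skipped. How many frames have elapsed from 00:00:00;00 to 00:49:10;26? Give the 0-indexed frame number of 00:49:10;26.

Complete 10-minute blocks: 4, each 17982 frames → 71928.
Remaining 9 whole minutes in the current block: 1800 + 8 × 1798 = 16184 frames.
Within the current minute: 10 × 30 + 26 − 2 = 324 (labels ;00/;01 skipped at this minute). Total = 71928 + 16184 + 324 = 88436.

88436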